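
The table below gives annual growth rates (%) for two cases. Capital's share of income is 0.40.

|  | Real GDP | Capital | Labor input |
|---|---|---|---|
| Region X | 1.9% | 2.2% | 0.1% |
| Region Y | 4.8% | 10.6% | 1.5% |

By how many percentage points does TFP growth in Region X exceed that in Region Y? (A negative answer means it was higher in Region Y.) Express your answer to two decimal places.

1.30 percentage points

Labor's share = 1 − 0.4 = 0.6.
Region X: TFP = 1.9 − 0.88 − 0.06 = 0.96%.
Region Y: TFP = 4.8 − 4.24 − 0.9 = -0.34%.
Difference = 0.96 − (-0.34) = 1.3 pp.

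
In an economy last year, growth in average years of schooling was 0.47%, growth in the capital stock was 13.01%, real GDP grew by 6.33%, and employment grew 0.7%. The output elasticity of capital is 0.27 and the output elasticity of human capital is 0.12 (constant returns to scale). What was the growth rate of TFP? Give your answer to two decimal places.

Labor's share = 1 − 0.27 − 0.12 = 0.61.
The capital stock: 0.27 × 13.01 = 3.5127 pp.
Average years of schooling: 0.12 × 0.47 = 0.0564 pp.
Employment: 0.61 × 0.7 = 0.427 pp.
TFP growth = 6.33 − 3.9961 = 2.3339%.

2.33%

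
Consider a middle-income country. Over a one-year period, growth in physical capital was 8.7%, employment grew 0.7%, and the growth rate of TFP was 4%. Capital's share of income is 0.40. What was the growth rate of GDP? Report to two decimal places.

GDP grew 7.90%.

Labor's share = 1 − 0.4 = 0.6.
Physical capital: 0.4 × 8.7 = 3.48 pp.
Employment: 0.6 × 0.7 = 0.42 pp.
Output growth = 4 + 3.9 = 7.9%.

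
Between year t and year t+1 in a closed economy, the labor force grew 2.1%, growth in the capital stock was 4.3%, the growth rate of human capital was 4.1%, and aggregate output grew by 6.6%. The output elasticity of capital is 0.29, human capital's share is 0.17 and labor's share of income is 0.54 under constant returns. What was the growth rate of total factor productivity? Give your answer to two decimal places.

3.52%

Labor's share = 1 − 0.29 − 0.17 = 0.54.
The capital stock: 0.29 × 4.3 = 1.247 pp.
Human capital: 0.17 × 4.1 = 0.697 pp.
The labor force: 0.54 × 2.1 = 1.134 pp.
TFP growth = 6.6 − 3.078 = 3.522%.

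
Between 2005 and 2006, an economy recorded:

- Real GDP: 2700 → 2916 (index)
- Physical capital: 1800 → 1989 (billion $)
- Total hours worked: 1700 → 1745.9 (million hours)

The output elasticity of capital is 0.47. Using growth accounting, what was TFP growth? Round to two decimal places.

Real GDP growth = (2916 − 2700) / 2700 = 8%.
Physical capital growth = (1989 − 1800) / 1800 = 10.5%.
Total hours worked growth = (1745.9 − 1700) / 1700 = 2.7%.
Labor's share = 1 − 0.47 = 0.53.
Physical capital: 0.47 × 10.5 = 4.935 pp.
Total hours worked: 0.53 × 2.7 = 1.431 pp.
TFP growth = 8 − 6.366 = 1.634%.

1.63%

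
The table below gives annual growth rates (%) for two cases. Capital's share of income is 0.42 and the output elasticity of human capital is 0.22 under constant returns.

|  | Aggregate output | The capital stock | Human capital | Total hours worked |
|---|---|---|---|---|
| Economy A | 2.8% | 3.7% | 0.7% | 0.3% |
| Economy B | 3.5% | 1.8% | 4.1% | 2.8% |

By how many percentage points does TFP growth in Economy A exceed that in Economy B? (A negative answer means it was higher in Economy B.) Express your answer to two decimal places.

Labor's share = 1 − 0.42 − 0.22 = 0.36.
Economy A: TFP = 2.8 − 1.554 − 0.154 − 0.108 = 0.984%.
Economy B: TFP = 3.5 − 0.756 − 0.902 − 1.008 = 0.834%.
Difference = 0.984 − (0.834) = 0.15 pp.

0.15 percentage points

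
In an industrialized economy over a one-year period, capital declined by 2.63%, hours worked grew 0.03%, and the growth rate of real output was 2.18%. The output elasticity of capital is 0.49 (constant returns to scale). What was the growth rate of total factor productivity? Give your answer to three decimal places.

Total factor productivity grew 3.453%.

Labor's share = 1 − 0.49 = 0.51.
Capital: 0.49 × (-2.63) = -1.2887 pp.
Hours worked: 0.51 × 0.03 = 0.0153 pp.
TFP growth = 2.18 + 1.2734 = 3.4534%.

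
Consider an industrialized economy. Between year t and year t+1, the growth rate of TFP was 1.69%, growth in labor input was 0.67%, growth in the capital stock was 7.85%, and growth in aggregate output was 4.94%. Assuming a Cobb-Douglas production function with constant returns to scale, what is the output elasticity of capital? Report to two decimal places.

0.36

gY = gA + α·gK + (1−α)·gL, so gY − gA − gL = α(gK − gL).
4.94 − 1.69 − 0.67 = α × (7.85 − 0.67).
2.58 = 7.18 α, so α = 0.3593.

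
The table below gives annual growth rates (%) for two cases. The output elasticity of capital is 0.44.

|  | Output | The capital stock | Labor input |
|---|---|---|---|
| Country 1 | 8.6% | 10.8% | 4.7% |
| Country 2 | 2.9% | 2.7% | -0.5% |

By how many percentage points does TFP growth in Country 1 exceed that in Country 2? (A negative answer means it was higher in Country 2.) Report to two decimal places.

Labor's share = 1 − 0.44 = 0.56.
Country 1: TFP = 8.6 − 4.752 − 2.632 = 1.216%.
Country 2: TFP = 2.9 − 1.188 + 0.28 = 1.992%.
Difference = 1.216 − (1.992) = -0.776 pp.

-0.78 percentage points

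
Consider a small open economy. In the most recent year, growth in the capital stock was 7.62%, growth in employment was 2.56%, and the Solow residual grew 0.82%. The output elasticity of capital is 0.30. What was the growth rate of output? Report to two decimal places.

4.90%

Labor's share = 1 − 0.3 = 0.7.
The capital stock: 0.3 × 7.62 = 2.286 pp.
Employment: 0.7 × 2.56 = 1.792 pp.
Output growth = 0.82 + 4.078 = 4.898%.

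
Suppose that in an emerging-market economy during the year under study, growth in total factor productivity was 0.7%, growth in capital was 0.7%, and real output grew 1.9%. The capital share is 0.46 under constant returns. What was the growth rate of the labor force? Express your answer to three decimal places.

Labor's share = 1 − 0.46 = 0.54.
gY = gA + 0.46×0.7 + 0.54×g.
0.54×g = 1.9 − 0.7 − 0.322 = 0.878.
g = 0.878 / 0.54 = 1.62593%.

1.626%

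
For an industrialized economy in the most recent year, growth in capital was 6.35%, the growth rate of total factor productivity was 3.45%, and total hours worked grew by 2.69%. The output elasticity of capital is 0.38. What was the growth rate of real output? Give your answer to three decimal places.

Labor's share = 1 − 0.38 = 0.62.
Capital: 0.38 × 6.35 = 2.413 pp.
Total hours worked: 0.62 × 2.69 = 1.6678 pp.
Output growth = 3.45 + 4.0808 = 7.5308%.

7.531%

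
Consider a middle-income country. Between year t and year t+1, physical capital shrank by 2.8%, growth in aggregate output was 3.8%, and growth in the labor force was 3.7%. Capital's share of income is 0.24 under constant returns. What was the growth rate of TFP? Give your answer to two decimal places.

TFP growth was 1.66%.

Labor's share = 1 − 0.24 = 0.76.
Physical capital: 0.24 × (-2.8) = -0.672 pp.
The labor force: 0.76 × 3.7 = 2.812 pp.
TFP growth = 3.8 − 2.14 = 1.66%.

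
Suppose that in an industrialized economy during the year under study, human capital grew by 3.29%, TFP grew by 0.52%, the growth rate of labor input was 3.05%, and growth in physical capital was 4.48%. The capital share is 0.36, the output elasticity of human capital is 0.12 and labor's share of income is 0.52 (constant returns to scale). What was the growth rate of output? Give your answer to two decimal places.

Labor's share = 1 − 0.36 − 0.12 = 0.52.
Physical capital: 0.36 × 4.48 = 1.6128 pp.
Human capital: 0.12 × 3.29 = 0.3948 pp.
Labor input: 0.52 × 3.05 = 1.586 pp.
Output growth = 0.52 + 3.5936 = 4.1136%.

Output grew 4.11%.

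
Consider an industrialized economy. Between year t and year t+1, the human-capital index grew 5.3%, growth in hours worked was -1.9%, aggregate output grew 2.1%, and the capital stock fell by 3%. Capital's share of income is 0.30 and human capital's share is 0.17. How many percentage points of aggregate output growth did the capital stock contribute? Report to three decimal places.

Contribution = share × growth = 0.3 × (-3) = -0.9 pp.

-0.900 percentage points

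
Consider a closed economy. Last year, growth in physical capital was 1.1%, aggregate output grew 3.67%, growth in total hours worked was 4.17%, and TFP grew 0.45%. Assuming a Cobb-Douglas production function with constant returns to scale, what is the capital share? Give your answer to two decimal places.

0.31

gY = gA + α·gK + (1−α)·gL, so gY − gA − gL = α(gK − gL).
3.67 − 0.45 − 4.17 = α × (1.1 − 4.17).
-0.95 = -3.07 α, so α = 0.3094.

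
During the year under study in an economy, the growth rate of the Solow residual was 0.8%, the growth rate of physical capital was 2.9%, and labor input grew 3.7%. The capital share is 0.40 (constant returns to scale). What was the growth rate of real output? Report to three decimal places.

Real output growth was 4.180%.

Labor's share = 1 − 0.4 = 0.6.
Physical capital: 0.4 × 2.9 = 1.16 pp.
Labor input: 0.6 × 3.7 = 2.22 pp.
Output growth = 0.8 + 3.38 = 4.18%.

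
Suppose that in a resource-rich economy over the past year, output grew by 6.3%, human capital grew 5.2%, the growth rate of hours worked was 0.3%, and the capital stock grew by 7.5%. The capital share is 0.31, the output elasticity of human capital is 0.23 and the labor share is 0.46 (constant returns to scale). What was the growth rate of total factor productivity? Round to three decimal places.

Labor's share = 1 − 0.31 − 0.23 = 0.46.
The capital stock: 0.31 × 7.5 = 2.325 pp.
Human capital: 0.23 × 5.2 = 1.196 pp.
Hours worked: 0.46 × 0.3 = 0.138 pp.
TFP growth = 6.3 − 3.659 = 2.641%.

2.641%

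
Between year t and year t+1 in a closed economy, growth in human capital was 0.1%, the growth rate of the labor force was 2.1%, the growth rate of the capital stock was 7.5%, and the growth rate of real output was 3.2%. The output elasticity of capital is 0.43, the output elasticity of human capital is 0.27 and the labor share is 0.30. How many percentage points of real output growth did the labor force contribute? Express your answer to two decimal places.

Labor's share = 1 − 0.43 − 0.27 = 0.3.
Contribution = share × growth = 0.3 × 2.1 = 0.63 pp.

0.63 pp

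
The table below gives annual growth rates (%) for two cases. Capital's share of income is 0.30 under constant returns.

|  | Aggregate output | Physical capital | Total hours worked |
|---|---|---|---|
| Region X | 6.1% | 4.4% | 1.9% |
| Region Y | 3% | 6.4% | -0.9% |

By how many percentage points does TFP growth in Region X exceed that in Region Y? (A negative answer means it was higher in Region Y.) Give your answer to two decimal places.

Labor's share = 1 − 0.3 = 0.7.
Region X: TFP = 6.1 − 1.32 − 1.33 = 3.45%.
Region Y: TFP = 3 − 1.92 + 0.63 = 1.71%.
Difference = 3.45 − (1.71) = 1.74 pp.

1.74 percentage points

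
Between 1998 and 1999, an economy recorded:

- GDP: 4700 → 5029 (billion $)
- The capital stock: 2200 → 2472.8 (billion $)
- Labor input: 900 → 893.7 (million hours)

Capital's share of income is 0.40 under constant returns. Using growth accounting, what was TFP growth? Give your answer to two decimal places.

GDP growth = (5029 − 4700) / 4700 = 7%.
The capital stock growth = (2472.8 − 2200) / 2200 = 12.4%.
Labor input growth = (893.7 − 900) / 900 = -0.7%.
Labor's share = 1 − 0.4 = 0.6.
The capital stock: 0.4 × 12.4 = 4.96 pp.
Labor input: 0.6 × (-0.7) = -0.42 pp.
TFP growth = 7 − 4.54 = 2.46%.

2.46%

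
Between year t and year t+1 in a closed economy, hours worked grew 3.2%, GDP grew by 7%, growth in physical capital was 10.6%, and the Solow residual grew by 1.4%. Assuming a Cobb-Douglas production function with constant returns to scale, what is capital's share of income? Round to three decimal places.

α = 0.324

gY = gA + α·gK + (1−α)·gL, so gY − gA − gL = α(gK − gL).
7 − 1.4 − 3.2 = α × (10.6 − 3.2).
2.4 = 7.4 α, so α = 0.32432.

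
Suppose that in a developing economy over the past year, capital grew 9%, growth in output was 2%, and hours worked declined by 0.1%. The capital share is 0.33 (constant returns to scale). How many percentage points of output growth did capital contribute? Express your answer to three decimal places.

Contribution = share × growth = 0.33 × 9 = 2.97 pp.

2.970 pp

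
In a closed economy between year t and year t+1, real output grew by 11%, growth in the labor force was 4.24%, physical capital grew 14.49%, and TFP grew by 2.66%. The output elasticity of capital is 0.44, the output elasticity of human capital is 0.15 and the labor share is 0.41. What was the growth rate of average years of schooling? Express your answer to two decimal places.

Labor's share = 1 − 0.44 − 0.15 = 0.41.
gY = gA + 0.44×14.49 + 0.41×4.24 + 0.15×g.
0.15×g = 11 − 2.66 − 8.114 = 0.226.
g = 0.226 / 0.15 = 1.5067%.

Average years of schooling grew 1.51%.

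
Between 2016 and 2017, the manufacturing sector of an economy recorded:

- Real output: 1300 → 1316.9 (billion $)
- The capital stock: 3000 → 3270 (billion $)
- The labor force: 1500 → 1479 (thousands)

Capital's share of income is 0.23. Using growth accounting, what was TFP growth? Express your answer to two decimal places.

Real output growth = (1316.9 − 1300) / 1300 = 1.3%.
The capital stock growth = (3270 − 3000) / 3000 = 9%.
The labor force growth = (1479 − 1500) / 1500 = -1.4%.
Labor's share = 1 − 0.23 = 0.77.
The capital stock: 0.23 × 9 = 2.07 pp.
The labor force: 0.77 × (-1.4) = -1.078 pp.
TFP growth = 1.3 − 0.992 = 0.308%.

0.31%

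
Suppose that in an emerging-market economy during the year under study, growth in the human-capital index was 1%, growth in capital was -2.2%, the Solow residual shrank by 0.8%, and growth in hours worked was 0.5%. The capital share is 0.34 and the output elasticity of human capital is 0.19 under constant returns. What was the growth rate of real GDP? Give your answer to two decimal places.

Labor's share = 1 − 0.34 − 0.19 = 0.47.
Capital: 0.34 × (-2.2) = -0.748 pp.
The human-capital index: 0.19 × 1 = 0.19 pp.
Hours worked: 0.47 × 0.5 = 0.235 pp.
Output growth = -0.8 + (-0.323) = -1.123%.

-1.12%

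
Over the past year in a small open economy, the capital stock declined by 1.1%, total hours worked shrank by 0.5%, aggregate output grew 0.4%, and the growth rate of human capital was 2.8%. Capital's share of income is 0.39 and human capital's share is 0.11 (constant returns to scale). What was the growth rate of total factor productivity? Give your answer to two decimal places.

0.77%

Labor's share = 1 − 0.39 − 0.11 = 0.5.
The capital stock: 0.39 × (-1.1) = -0.429 pp.
Human capital: 0.11 × 2.8 = 0.308 pp.
Total hours worked: 0.5 × (-0.5) = -0.25 pp.
TFP growth = 0.4 + 0.371 = 0.771%.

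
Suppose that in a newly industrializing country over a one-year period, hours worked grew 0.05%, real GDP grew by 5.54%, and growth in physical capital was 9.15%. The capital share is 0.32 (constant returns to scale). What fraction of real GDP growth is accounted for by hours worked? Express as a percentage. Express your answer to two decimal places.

Hours worked accounted for 0.61% of growth.

Labor's share = 1 − 0.32 = 0.68.
Hours worked contributed 0.68 × 0.05 = 0.034 pp.
Share of growth = 0.034 / 5.54 × 100 = 0.6137%.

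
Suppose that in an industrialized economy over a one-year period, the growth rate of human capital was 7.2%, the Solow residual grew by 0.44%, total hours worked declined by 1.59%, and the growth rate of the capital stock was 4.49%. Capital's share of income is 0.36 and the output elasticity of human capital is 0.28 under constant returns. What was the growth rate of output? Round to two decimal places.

Labor's share = 1 − 0.36 − 0.28 = 0.36.
The capital stock: 0.36 × 4.49 = 1.6164 pp.
Human capital: 0.28 × 7.2 = 2.016 pp.
Total hours worked: 0.36 × (-1.59) = -0.5724 pp.
Output growth = 0.44 + 3.06 = 3.5%.

3.50%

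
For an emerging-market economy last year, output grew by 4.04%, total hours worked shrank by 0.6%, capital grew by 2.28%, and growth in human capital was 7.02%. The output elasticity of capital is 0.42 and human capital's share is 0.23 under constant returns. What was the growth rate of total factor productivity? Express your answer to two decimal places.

1.68%

Labor's share = 1 − 0.42 − 0.23 = 0.35.
Capital: 0.42 × 2.28 = 0.9576 pp.
Human capital: 0.23 × 7.02 = 1.6146 pp.
Total hours worked: 0.35 × (-0.6) = -0.21 pp.
TFP growth = 4.04 − 2.3622 = 1.6778%.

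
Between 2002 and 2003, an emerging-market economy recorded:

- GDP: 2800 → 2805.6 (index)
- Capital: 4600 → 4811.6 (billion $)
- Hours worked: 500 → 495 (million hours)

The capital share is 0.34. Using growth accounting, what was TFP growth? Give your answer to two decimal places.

GDP growth = (2805.6 − 2800) / 2800 = 0.2%.
Capital growth = (4811.6 − 4600) / 4600 = 4.6%.
Hours worked growth = (495 − 500) / 500 = -1%.
Labor's share = 1 − 0.34 = 0.66.
Capital: 0.34 × 4.6 = 1.564 pp.
Hours worked: 0.66 × (-1) = -0.66 pp.
TFP growth = 0.2 − 0.904 = -0.704%.

-0.70%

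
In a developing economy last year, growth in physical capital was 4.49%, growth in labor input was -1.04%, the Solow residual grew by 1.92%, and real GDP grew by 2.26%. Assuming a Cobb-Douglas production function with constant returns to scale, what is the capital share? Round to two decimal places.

gY = gA + α·gK + (1−α)·gL, so gY − gA − gL = α(gK − gL).
2.26 − 1.92 + 1.04 = α × (4.49 − (-1.04)).
1.38 = 5.53 α, so α = 0.2495.

The capital share is 0.25.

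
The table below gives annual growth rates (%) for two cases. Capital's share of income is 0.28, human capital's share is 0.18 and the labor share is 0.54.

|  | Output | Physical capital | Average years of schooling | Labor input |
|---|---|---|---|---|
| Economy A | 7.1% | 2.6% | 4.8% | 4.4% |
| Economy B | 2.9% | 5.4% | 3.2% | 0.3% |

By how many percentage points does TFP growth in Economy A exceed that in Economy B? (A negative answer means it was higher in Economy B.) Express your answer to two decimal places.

Labor's share = 1 − 0.28 − 0.18 = 0.54.
Economy A: TFP = 7.1 − 0.728 − 0.864 − 2.376 = 3.132%.
Economy B: TFP = 2.9 − 1.512 − 0.576 − 0.162 = 0.65%.
Difference = 3.132 − (0.65) = 2.482 pp.

2.48 percentage points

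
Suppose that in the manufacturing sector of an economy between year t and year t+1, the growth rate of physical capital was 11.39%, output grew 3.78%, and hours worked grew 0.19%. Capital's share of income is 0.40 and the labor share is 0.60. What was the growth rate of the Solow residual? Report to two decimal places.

-0.89%

Labor's share = 1 − 0.4 = 0.6.
Physical capital: 0.4 × 11.39 = 4.556 pp.
Hours worked: 0.6 × 0.19 = 0.114 pp.
TFP growth = 3.78 − 4.67 = -0.89%.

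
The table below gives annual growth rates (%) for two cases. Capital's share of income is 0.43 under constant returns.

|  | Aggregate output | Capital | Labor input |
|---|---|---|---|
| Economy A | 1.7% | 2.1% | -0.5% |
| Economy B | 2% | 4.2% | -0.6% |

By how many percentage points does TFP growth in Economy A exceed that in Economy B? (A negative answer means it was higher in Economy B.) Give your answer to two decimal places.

0.55 percentage points

Labor's share = 1 − 0.43 = 0.57.
Economy A: TFP = 1.7 − 0.903 + 0.285 = 1.082%.
Economy B: TFP = 2 − 1.806 + 0.342 = 0.536%.
Difference = 1.082 − (0.536) = 0.546 pp.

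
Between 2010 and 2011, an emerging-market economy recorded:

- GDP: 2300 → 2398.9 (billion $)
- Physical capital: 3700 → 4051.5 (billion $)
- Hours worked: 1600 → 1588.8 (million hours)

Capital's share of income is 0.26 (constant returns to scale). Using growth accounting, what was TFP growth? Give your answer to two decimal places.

TFP growth was 2.35%.

GDP growth = (2398.9 − 2300) / 2300 = 4.3%.
Physical capital growth = (4051.5 − 3700) / 3700 = 9.5%.
Hours worked growth = (1588.8 − 1600) / 1600 = -0.7%.
Labor's share = 1 − 0.26 = 0.74.
Physical capital: 0.26 × 9.5 = 2.47 pp.
Hours worked: 0.74 × (-0.7) = -0.518 pp.
TFP growth = 4.3 − 1.952 = 2.348%.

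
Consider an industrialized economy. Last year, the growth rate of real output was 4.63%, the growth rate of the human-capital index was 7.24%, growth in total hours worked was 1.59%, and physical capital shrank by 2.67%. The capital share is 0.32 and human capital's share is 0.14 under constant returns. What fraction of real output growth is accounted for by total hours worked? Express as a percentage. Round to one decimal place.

Labor's share = 1 − 0.32 − 0.14 = 0.54.
Total hours worked contributed 0.54 × 1.59 = 0.8586 pp.
Share of growth = 0.8586 / 4.63 × 100 = 18.544%.

Total hours worked accounted for 18.5% of growth.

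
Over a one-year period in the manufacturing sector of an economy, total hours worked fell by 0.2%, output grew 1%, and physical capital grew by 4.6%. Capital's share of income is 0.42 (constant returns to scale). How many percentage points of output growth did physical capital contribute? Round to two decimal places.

Contribution = share × growth = 0.42 × 4.6 = 1.932 pp.

1.93 percentage points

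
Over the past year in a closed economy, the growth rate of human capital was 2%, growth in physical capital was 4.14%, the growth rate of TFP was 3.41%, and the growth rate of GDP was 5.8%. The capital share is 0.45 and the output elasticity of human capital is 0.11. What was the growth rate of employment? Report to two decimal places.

Labor's share = 1 − 0.45 − 0.11 = 0.44.
gY = gA + 0.45×4.14 + 0.11×2 + 0.44×g.
0.44×g = 5.8 − 3.41 − 2.083 = 0.307.
g = 0.307 / 0.44 = 0.6977%.

0.70%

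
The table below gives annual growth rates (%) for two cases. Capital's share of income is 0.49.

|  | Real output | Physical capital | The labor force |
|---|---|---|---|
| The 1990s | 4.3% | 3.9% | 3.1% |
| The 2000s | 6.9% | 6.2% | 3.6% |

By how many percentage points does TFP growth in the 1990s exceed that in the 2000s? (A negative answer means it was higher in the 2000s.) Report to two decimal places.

Labor's share = 1 − 0.49 = 0.51.
The 1990s: TFP = 4.3 − 1.911 − 1.581 = 0.808%.
The 2000s: TFP = 6.9 − 3.038 − 1.836 = 2.026%.
Difference = 0.808 − (2.026) = -1.218 pp.

-1.22 percentage points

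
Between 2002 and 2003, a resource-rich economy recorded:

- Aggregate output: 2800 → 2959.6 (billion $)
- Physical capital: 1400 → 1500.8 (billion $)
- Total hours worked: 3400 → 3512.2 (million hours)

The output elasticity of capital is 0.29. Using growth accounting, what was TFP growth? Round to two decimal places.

1.27%

Aggregate output growth = (2959.6 − 2800) / 2800 = 5.7%.
Physical capital growth = (1500.8 − 1400) / 1400 = 7.2%.
Total hours worked growth = (3512.2 − 3400) / 3400 = 3.3%.
Labor's share = 1 − 0.29 = 0.71.
Physical capital: 0.29 × 7.2 = 2.088 pp.
Total hours worked: 0.71 × 3.3 = 2.343 pp.
TFP growth = 5.7 − 4.431 = 1.269%.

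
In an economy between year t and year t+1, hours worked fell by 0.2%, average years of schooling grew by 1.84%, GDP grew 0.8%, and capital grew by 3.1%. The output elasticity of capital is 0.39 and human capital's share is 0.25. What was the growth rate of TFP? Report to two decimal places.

-0.80%

Labor's share = 1 − 0.39 − 0.25 = 0.36.
Capital: 0.39 × 3.1 = 1.209 pp.
Average years of schooling: 0.25 × 1.84 = 0.46 pp.
Hours worked: 0.36 × (-0.2) = -0.072 pp.
TFP growth = 0.8 − 1.597 = -0.797%.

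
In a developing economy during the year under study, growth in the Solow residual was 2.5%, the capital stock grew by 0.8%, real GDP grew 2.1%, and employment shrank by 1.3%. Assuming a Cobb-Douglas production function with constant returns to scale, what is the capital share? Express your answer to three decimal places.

0.429

gY = gA + α·gK + (1−α)·gL, so gY − gA − gL = α(gK − gL).
2.1 − 2.5 + 1.3 = α × (0.8 − (-1.3)).
0.9 = 2.1 α, so α = 0.42857.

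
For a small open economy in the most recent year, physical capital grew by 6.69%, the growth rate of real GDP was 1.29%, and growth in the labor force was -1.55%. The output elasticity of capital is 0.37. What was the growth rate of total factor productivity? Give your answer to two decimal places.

Labor's share = 1 − 0.37 = 0.63.
Physical capital: 0.37 × 6.69 = 2.4753 pp.
The labor force: 0.63 × (-1.55) = -0.9765 pp.
TFP growth = 1.29 − 1.4988 = -0.2088%.

-0.21%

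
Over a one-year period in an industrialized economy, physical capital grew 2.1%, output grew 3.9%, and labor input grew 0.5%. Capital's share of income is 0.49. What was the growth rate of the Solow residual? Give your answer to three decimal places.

The Solow residual grew 2.616%.

Labor's share = 1 − 0.49 = 0.51.
Physical capital: 0.49 × 2.1 = 1.029 pp.
Labor input: 0.51 × 0.5 = 0.255 pp.
TFP growth = 3.9 − 1.284 = 2.616%.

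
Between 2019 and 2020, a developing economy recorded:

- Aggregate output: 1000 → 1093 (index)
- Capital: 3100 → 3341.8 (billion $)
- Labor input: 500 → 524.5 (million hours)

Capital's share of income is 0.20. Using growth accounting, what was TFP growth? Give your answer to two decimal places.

Aggregate output growth = (1093 − 1000) / 1000 = 9.3%.
Capital growth = (3341.8 − 3100) / 3100 = 7.8%.
Labor input growth = (524.5 − 500) / 500 = 4.9%.
Labor's share = 1 − 0.2 = 0.8.
Capital: 0.2 × 7.8 = 1.56 pp.
Labor input: 0.8 × 4.9 = 3.92 pp.
TFP growth = 9.3 − 5.48 = 3.82%.

TFP grew 3.82%.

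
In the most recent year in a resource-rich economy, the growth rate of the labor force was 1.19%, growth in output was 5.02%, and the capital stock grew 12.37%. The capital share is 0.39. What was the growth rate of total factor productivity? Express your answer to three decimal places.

Labor's share = 1 − 0.39 = 0.61.
The capital stock: 0.39 × 12.37 = 4.8243 pp.
The labor force: 0.61 × 1.19 = 0.7259 pp.
TFP growth = 5.02 − 5.5502 = -0.5302%.

-0.530%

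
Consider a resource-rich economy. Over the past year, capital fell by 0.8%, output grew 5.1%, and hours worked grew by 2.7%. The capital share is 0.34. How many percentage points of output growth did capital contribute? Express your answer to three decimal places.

Contribution = share × growth = 0.34 × (-0.8) = -0.272 pp.

-0.272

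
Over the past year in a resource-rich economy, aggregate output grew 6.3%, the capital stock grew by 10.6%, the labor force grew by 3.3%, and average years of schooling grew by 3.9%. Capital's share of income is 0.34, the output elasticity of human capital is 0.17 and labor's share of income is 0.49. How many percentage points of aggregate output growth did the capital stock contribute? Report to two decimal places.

3.60 pp

Contribution = share × growth = 0.34 × 10.6 = 3.604 pp.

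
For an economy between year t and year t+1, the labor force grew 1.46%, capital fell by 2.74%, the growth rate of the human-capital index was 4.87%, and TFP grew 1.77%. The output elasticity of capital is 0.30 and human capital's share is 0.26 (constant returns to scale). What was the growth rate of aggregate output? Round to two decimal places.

2.86%

Labor's share = 1 − 0.3 − 0.26 = 0.44.
Capital: 0.3 × (-2.74) = -0.822 pp.
The human-capital index: 0.26 × 4.87 = 1.2662 pp.
The labor force: 0.44 × 1.46 = 0.6424 pp.
Output growth = 1.77 + 1.0866 = 2.8566%.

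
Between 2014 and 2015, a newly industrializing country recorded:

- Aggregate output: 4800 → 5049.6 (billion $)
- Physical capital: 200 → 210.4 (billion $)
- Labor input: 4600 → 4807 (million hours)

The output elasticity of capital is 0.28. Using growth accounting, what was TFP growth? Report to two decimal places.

0.50%

Aggregate output growth = (5049.6 − 4800) / 4800 = 5.2%.
Physical capital growth = (210.4 − 200) / 200 = 5.2%.
Labor input growth = (4807 − 4600) / 4600 = 4.5%.
Labor's share = 1 − 0.28 = 0.72.
Physical capital: 0.28 × 5.2 = 1.456 pp.
Labor input: 0.72 × 4.5 = 3.24 pp.
TFP growth = 5.2 − 4.696 = 0.504%.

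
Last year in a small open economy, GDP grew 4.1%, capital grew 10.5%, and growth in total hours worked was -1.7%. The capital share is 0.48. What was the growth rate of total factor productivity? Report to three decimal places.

-0.056%

Labor's share = 1 − 0.48 = 0.52.
Capital: 0.48 × 10.5 = 5.04 pp.
Total hours worked: 0.52 × (-1.7) = -0.884 pp.
TFP growth = 4.1 − 4.156 = -0.056%.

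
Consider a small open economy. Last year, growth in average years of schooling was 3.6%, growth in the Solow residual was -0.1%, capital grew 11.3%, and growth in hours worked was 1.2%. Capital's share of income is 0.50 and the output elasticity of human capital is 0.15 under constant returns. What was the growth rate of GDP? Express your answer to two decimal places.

6.51%

Labor's share = 1 − 0.5 − 0.15 = 0.35.
Capital: 0.5 × 11.3 = 5.65 pp.
Average years of schooling: 0.15 × 3.6 = 0.54 pp.
Hours worked: 0.35 × 1.2 = 0.42 pp.
Output growth = -0.1 + 6.61 = 6.51%.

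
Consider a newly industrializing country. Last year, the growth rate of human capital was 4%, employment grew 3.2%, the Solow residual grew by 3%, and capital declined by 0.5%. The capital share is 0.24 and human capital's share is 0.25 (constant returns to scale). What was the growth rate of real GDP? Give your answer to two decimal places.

5.51%

Labor's share = 1 − 0.24 − 0.25 = 0.51.
Capital: 0.24 × (-0.5) = -0.12 pp.
Human capital: 0.25 × 4 = 1 pp.
Employment: 0.51 × 3.2 = 1.632 pp.
Output growth = 3 + 2.512 = 5.512%.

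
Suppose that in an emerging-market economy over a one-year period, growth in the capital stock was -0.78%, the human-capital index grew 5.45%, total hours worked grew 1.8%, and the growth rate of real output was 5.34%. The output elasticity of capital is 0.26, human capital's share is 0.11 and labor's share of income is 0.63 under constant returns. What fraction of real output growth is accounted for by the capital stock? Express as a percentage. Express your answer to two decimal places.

The capital stock contributed 0.26 × (-0.78) = -0.2028 pp.
Share of growth = -0.2028 / 5.34 × 100 = -3.7978%.

-3.80%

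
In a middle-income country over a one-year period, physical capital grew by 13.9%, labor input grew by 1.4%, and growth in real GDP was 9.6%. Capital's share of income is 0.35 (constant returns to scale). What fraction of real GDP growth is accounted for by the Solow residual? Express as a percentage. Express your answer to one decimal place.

The Solow residual accounted for 39.8% of growth.

Labor's share = 1 − 0.35 = 0.65.
Physical capital: 0.35 × 13.9 = 4.865 pp.
Labor input: 0.65 × 1.4 = 0.91 pp.
TFP growth = 9.6 − 5.775 = 3.825%.
TFP share of growth = 3.825 / 9.6 × 100 = 39.844%.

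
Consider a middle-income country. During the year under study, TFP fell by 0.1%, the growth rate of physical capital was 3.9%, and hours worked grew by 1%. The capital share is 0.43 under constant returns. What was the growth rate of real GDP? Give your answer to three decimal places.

Labor's share = 1 − 0.43 = 0.57.
Physical capital: 0.43 × 3.9 = 1.677 pp.
Hours worked: 0.57 × 1 = 0.57 pp.
Output growth = -0.1 + 2.247 = 2.147%.

2.147%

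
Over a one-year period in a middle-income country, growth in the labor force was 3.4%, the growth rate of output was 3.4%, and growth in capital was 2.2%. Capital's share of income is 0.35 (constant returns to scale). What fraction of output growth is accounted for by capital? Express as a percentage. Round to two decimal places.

Capital contributed 0.35 × 2.2 = 0.77 pp.
Share of growth = 0.77 / 3.4 × 100 = 22.6471%.

22.65%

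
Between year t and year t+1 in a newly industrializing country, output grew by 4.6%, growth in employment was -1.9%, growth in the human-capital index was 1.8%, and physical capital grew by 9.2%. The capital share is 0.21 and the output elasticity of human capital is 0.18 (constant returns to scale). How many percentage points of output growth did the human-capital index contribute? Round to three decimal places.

0.324 pp

Contribution = share × growth = 0.18 × 1.8 = 0.324 pp.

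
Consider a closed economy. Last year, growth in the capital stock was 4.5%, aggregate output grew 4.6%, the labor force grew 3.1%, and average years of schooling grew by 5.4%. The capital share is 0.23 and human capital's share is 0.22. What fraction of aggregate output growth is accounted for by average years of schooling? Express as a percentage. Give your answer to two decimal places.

25.83%

Average years of schooling contributed 0.22 × 5.4 = 1.188 pp.
Share of growth = 1.188 / 4.6 × 100 = 25.8261%.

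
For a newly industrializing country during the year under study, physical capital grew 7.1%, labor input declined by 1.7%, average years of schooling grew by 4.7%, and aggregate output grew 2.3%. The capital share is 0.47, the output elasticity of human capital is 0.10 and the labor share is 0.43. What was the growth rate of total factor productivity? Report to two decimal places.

-0.78%

Labor's share = 1 − 0.47 − 0.1 = 0.43.
Physical capital: 0.47 × 7.1 = 3.337 pp.
Average years of schooling: 0.1 × 4.7 = 0.47 pp.
Labor input: 0.43 × (-1.7) = -0.731 pp.
TFP growth = 2.3 − 3.076 = -0.776%.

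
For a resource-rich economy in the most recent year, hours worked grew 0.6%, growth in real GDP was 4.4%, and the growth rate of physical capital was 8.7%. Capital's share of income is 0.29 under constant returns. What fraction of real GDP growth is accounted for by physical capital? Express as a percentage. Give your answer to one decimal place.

Physical capital accounted for 57.3% of growth.

Physical capital contributed 0.29 × 8.7 = 2.523 pp.
Share of growth = 2.523 / 4.4 × 100 = 57.341%.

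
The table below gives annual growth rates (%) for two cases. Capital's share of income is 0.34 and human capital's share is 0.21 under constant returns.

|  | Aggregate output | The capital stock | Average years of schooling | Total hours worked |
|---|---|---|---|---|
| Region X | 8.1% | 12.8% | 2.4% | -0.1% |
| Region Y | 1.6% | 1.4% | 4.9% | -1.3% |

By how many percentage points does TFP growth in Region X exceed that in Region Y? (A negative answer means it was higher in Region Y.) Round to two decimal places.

Labor's share = 1 − 0.34 − 0.21 = 0.45.
Region X: TFP = 8.1 − 4.352 − 0.504 + 0.045 = 3.289%.
Region Y: TFP = 1.6 − 0.476 − 1.029 + 0.585 = 0.68%.
Difference = 3.289 − (0.68) = 2.609 pp.

2.61 percentage points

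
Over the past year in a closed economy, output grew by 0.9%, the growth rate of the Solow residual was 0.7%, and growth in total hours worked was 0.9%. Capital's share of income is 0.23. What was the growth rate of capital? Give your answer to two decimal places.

-2.14%

Labor's share = 1 − 0.23 = 0.77.
gY = gA + 0.77×0.9 + 0.23×g.
0.23×g = 0.9 − 0.7 − 0.693 = -0.493.
g = -0.493 / 0.23 = -2.1435%.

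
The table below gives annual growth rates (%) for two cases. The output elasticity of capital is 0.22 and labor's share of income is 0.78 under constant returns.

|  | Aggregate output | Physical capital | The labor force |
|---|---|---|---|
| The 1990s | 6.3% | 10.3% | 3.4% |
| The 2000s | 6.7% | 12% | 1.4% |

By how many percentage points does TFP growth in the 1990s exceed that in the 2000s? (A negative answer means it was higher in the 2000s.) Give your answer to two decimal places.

Labor's share = 1 − 0.22 = 0.78.
The 1990s: TFP = 6.3 − 2.266 − 2.652 = 1.382%.
The 2000s: TFP = 6.7 − 2.64 − 1.092 = 2.968%.
Difference = 1.382 − (2.968) = -1.586 pp.

-1.59 percentage points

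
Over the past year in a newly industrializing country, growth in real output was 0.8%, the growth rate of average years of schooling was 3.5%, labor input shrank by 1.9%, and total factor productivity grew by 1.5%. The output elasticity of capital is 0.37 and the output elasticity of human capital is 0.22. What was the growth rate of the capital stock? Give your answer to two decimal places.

-1.87%

Labor's share = 1 − 0.37 − 0.22 = 0.41.
gY = gA + 0.22×3.5 + 0.41×(-1.9) + 0.37×g.
0.37×g = 0.8 − 1.5 + 0.009 = -0.691.
g = -0.691 / 0.37 = -1.8676%.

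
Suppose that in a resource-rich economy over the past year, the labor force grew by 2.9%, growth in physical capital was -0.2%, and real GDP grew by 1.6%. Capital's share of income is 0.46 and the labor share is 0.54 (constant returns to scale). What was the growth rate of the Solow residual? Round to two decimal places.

Labor's share = 1 − 0.46 = 0.54.
Physical capital: 0.46 × (-0.2) = -0.092 pp.
The labor force: 0.54 × 2.9 = 1.566 pp.
TFP growth = 1.6 − 1.474 = 0.126%.

0.13%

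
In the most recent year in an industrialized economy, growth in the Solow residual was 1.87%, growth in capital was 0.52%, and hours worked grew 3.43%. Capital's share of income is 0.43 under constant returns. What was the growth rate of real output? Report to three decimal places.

4.049%

Labor's share = 1 − 0.43 = 0.57.
Capital: 0.43 × 0.52 = 0.2236 pp.
Hours worked: 0.57 × 3.43 = 1.9551 pp.
Output growth = 1.87 + 2.1787 = 4.0487%.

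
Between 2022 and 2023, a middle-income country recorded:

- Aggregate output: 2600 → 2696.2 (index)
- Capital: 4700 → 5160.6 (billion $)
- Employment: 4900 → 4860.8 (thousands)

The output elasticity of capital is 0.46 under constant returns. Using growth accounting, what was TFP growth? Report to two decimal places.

Aggregate output growth = (2696.2 − 2600) / 2600 = 3.7%.
Capital growth = (5160.6 − 4700) / 4700 = 9.8%.
Employment growth = (4860.8 − 4900) / 4900 = -0.8%.
Labor's share = 1 − 0.46 = 0.54.
Capital: 0.46 × 9.8 = 4.508 pp.
Employment: 0.54 × (-0.8) = -0.432 pp.
TFP growth = 3.7 − 4.076 = -0.376%.

-0.38%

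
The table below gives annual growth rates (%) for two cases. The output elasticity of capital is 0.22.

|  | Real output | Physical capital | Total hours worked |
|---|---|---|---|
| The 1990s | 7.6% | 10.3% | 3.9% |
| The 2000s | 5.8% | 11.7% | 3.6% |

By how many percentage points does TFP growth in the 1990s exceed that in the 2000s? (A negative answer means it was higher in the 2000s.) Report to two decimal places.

1.87 percentage points

Labor's share = 1 − 0.22 = 0.78.
The 1990s: TFP = 7.6 − 2.266 − 3.042 = 2.292%.
The 2000s: TFP = 5.8 − 2.574 − 2.808 = 0.418%.
Difference = 2.292 − (0.418) = 1.874 pp.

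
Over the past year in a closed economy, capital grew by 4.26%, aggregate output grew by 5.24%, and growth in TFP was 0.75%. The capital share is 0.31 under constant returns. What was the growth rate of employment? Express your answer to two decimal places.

Labor's share = 1 − 0.31 = 0.69.
gY = gA + 0.31×4.26 + 0.69×g.
0.69×g = 5.24 − 0.75 − 1.3206 = 3.1694.
g = 3.1694 / 0.69 = 4.5933%.

Employment growth was 4.59%.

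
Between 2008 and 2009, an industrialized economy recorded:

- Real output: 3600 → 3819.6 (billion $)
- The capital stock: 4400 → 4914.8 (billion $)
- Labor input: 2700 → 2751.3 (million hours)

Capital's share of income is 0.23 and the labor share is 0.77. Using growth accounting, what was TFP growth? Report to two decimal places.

Real output growth = (3819.6 − 3600) / 3600 = 6.1%.
The capital stock growth = (4914.8 − 4400) / 4400 = 11.7%.
Labor input growth = (2751.3 − 2700) / 2700 = 1.9%.
Labor's share = 1 − 0.23 = 0.77.
The capital stock: 0.23 × 11.7 = 2.691 pp.
Labor input: 0.77 × 1.9 = 1.463 pp.
TFP growth = 6.1 − 4.154 = 1.946%.

TFP grew 1.95%.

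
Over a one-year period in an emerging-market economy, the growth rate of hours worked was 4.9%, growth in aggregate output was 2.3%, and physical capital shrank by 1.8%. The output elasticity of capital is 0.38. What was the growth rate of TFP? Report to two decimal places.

Labor's share = 1 − 0.38 = 0.62.
Physical capital: 0.38 × (-1.8) = -0.684 pp.
Hours worked: 0.62 × 4.9 = 3.038 pp.
TFP growth = 2.3 − 2.354 = -0.054%.

-0.05%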